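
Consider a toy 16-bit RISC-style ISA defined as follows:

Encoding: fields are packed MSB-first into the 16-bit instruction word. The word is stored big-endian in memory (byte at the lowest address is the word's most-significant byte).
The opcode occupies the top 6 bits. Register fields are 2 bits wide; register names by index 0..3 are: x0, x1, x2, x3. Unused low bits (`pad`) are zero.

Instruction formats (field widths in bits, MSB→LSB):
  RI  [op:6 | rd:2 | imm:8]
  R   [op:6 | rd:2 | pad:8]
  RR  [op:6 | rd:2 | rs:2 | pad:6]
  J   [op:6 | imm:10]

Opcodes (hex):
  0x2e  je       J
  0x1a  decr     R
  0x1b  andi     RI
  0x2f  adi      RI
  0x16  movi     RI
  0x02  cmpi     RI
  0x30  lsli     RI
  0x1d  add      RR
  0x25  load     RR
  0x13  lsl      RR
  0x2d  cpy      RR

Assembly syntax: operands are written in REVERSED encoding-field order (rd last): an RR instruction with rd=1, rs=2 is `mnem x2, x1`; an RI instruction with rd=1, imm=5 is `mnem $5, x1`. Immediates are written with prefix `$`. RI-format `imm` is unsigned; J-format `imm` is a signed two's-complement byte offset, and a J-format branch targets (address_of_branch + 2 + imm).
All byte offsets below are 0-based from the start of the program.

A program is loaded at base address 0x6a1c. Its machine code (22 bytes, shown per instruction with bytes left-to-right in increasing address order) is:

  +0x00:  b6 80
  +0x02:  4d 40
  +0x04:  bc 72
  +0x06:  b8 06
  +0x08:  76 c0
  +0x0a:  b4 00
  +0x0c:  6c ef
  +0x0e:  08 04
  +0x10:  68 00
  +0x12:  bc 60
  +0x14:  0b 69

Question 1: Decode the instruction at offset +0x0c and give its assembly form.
+0x0c: 6c ef ⇒ word 0x6cef (big)
  opcode bits[15:10]=0x1b: andi/RI
  rd@[9:8]=0x0 ⇒ x0
  imm@[7:0]=0xef ⇒ $239

andi $239, x0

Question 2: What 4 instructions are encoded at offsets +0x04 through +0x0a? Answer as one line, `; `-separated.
off 0x04: read bc 72 as big → 0xbc72
  op=0xbc72>>10=0x2f ⇒ adi (RI)
  rd@[9:8]=0x0 ⇒ x0
  imm@[7:0]=0x72 ⇒ $114
off 0x06: read b8 06 as big → 0xb806
  op=0xb806>>10=0x2e ⇒ je (J)
  imm@[9:0]=0x6 ⇒ $6
off 0x08: read 76 c0 as big → 0x76c0
  op=0x76c0>>10=0x1d ⇒ add (RR)
  rd@[9:8]=0x2 ⇒ x2
  rs@[7:6]=0x3 ⇒ x3
off 0x0a: read b4 00 as big → 0xb400
  op=0xb400>>10=0x2d ⇒ cpy (RR)
  rd@[9:8]=0x0 ⇒ x0
  rs@[7:6]=0x0 ⇒ x0

adi $114, x0; je $6; add x3, x2; cpy x0, x0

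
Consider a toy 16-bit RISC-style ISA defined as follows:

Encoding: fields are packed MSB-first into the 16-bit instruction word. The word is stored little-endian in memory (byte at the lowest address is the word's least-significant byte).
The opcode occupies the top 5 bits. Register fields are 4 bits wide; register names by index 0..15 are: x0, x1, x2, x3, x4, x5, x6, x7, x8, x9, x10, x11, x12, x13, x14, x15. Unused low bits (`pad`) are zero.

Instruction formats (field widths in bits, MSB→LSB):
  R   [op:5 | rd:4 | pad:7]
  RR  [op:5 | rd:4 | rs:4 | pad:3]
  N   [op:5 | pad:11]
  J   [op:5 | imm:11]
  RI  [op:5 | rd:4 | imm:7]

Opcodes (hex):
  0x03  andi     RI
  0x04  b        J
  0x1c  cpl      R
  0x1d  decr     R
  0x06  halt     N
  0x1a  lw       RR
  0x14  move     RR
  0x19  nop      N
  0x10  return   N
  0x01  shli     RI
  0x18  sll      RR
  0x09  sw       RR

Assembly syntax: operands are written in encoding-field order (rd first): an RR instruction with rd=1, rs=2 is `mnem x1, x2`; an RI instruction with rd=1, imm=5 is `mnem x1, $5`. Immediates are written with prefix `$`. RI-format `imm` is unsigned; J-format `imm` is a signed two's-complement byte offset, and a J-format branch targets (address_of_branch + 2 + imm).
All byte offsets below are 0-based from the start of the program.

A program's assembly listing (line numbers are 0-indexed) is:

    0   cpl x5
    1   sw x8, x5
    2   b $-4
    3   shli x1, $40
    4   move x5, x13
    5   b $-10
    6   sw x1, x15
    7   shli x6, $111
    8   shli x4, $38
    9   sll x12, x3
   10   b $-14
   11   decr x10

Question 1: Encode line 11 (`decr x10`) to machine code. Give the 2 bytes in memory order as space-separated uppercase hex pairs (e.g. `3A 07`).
00 ED

line 11 (decr): pack op=0x1d:5|rd=10:4|pad=0:7 = 0xed00; little→ 00 ed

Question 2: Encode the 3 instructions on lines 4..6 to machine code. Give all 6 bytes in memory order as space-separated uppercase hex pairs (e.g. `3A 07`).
E8 A2 F6 27 F8 48

4. move fields op=0x14:5|rd=5:4|rs=13:4|pad=0:3 → word a2e8h → e8 a2
5. b fields op=0x4:5|imm=-10:11 → word 27f6h → f6 27
6. sw fields op=0x9:5|rd=1:4|rs=15:4|pad=0:3 → word 48f8h → f8 48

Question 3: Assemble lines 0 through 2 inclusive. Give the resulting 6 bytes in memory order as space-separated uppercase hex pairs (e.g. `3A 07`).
L0: cpl op=0x1c:5|rd=5:4|pad=0:7 ⇒ 0xe280 ⇒ little 80 e2
L1: sw op=0x9:5|rd=8:4|rs=5:4|pad=0:3 ⇒ 0x4c28 ⇒ little 28 4c
L2: b op=0x4:5|imm=-4:11 ⇒ 0x27fc ⇒ little fc 27

80 E2 28 4C FC 27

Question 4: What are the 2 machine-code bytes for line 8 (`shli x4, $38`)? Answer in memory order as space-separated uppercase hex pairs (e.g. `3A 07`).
line 8 (shli): pack op=0x1:5|rd=4:4|imm=38:7 = 0x0a26; little→ 26 0a

26 0A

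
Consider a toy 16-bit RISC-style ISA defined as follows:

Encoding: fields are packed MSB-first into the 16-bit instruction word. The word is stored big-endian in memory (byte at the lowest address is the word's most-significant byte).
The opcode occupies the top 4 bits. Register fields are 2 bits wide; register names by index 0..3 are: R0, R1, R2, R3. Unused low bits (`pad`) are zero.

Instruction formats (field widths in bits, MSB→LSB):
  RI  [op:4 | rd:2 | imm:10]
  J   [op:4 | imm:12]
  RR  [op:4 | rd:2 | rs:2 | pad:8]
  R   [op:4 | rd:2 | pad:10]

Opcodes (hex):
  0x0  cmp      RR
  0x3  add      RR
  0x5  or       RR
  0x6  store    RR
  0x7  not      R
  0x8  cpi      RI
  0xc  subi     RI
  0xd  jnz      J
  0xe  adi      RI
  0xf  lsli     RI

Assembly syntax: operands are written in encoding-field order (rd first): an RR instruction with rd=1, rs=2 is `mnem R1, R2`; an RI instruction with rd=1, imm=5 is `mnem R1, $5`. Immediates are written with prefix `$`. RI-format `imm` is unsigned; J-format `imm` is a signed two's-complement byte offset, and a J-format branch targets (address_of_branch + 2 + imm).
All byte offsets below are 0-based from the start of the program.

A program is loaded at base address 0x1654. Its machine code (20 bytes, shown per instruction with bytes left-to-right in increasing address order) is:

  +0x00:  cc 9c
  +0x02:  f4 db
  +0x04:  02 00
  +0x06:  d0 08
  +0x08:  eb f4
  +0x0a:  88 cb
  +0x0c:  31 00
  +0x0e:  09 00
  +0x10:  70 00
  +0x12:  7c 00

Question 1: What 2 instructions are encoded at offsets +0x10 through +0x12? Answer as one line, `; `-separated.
[10] 70 00 → 0x7000
  op=0x7000>>12=0x7 ⇒ not (R)
  rd: (w>>10)&0x3=0x0 → R0
[12] 7c 00 → 0x7c00
  op=0x7c00>>12=0x7 ⇒ not (R)
  rd: (w>>10)&0x3=0x3 → R3

not R0; not R3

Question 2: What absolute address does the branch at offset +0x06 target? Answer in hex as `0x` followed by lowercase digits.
off 0x06: read d0 08 as big → 0xd008
  op=0xd008>>12=0xd ⇒ jnz (J)
  imm: (w>>0)&0xfff=0x8 → $8
  target = base 0x1654 + off 0x06 + 2 + imm 8 = 0x1664

0x1664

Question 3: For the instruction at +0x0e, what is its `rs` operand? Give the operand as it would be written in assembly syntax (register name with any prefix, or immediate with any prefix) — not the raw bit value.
[0e] 09 00 → 0x0900
  top 4b → 0x0 → cmp [RR]
  rd@[11:10]=0x2 ⇒ R2
  rs@[9:8]=0x1 ⇒ R1

R1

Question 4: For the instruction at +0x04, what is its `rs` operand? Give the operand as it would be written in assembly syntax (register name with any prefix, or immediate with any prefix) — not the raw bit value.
@+04  big-endian(02 00) = 0x0200
  opcode bits[15:12]=0x0: cmp/RR
  [11:10] rd=0 = R0
  [9:8] rs=2 = R2

R2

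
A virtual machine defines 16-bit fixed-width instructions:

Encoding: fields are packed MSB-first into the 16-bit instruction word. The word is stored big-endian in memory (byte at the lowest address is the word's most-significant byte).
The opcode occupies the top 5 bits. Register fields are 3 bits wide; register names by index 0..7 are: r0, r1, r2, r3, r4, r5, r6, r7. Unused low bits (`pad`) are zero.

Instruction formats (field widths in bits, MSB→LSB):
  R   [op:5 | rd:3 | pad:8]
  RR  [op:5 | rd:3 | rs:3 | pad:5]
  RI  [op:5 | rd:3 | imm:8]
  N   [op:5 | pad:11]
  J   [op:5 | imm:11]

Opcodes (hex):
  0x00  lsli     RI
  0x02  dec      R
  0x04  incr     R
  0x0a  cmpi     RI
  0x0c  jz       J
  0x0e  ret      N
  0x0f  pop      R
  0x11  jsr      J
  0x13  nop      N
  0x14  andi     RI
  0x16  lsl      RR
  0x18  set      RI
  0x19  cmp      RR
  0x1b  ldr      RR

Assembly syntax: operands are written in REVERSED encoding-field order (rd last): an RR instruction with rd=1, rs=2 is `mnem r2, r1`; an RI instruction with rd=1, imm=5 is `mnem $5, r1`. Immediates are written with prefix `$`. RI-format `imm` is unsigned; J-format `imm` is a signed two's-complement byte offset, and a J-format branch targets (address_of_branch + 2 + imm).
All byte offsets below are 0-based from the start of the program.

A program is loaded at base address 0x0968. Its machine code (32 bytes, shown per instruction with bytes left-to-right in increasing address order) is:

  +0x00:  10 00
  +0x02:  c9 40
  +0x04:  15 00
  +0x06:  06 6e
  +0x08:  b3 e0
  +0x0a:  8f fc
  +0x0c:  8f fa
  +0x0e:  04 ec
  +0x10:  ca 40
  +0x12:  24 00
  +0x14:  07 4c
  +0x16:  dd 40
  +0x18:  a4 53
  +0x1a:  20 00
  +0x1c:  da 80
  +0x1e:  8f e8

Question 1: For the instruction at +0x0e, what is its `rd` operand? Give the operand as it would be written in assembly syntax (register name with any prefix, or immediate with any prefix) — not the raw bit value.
r4

+0x0e: 04 ec ⇒ word 0x04ec (big)
  op=0x04ec>>11=0x0 ⇒ lsli (RI)
  rd@[10:8]=0x4 ⇒ r4
  imm@[7:0]=0xec ⇒ $236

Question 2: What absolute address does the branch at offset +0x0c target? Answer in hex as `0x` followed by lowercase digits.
0x0970

off 0x0c: read 8f fa as big → 0x8ffa
  opcode bits[15:11]=0x11: jsr/J
  imm: (w>>0)&0x7ff=0x7fa (s11→-6) → $-6
  target = base 0x0968 + off 0x0c + 2 + imm -6 = 0x0970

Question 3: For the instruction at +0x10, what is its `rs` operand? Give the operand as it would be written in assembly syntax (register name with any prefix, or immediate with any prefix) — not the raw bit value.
r2

+0x10: ca 40 ⇒ word 0xca40 (big)
  op=0xca40>>11=0x19 ⇒ cmp (RR)
  rd@[10:8]=0x2 ⇒ r2
  rs@[7:5]=0x2 ⇒ r2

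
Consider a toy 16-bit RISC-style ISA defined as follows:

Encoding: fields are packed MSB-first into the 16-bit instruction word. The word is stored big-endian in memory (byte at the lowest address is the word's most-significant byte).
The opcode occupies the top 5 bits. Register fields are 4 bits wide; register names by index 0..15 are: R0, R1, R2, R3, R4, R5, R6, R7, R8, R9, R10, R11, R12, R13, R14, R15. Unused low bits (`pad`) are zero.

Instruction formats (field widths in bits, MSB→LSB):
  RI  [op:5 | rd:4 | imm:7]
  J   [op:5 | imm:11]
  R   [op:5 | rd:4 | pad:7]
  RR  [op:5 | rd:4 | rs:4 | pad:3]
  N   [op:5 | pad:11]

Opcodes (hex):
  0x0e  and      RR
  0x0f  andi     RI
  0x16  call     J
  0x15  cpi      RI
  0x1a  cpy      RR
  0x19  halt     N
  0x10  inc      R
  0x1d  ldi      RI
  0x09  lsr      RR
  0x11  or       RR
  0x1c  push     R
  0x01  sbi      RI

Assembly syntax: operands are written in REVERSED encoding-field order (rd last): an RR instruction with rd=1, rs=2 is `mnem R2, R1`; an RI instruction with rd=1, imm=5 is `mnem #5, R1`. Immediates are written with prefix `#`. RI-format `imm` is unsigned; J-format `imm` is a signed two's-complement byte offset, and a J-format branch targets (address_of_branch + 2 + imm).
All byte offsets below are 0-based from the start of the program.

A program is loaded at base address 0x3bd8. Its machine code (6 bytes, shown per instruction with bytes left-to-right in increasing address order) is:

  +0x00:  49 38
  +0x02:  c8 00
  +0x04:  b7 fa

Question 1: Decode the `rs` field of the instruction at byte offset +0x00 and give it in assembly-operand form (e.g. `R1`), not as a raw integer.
R7

@+00  big-endian(49 38) = 0x4938
  op=0x4938>>11=0x9 ⇒ lsr (RR)
  [10:7] rd=2 = R2
  [6:3] rs=7 = R7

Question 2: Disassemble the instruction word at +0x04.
+0x04: b7 fa ⇒ word 0xb7fa (big)
  op=0xb7fa>>11=0x16 ⇒ call (J)
  imm: (w>>0)&0x7ff=0x7fa (s11→-6) → #-6

call #-6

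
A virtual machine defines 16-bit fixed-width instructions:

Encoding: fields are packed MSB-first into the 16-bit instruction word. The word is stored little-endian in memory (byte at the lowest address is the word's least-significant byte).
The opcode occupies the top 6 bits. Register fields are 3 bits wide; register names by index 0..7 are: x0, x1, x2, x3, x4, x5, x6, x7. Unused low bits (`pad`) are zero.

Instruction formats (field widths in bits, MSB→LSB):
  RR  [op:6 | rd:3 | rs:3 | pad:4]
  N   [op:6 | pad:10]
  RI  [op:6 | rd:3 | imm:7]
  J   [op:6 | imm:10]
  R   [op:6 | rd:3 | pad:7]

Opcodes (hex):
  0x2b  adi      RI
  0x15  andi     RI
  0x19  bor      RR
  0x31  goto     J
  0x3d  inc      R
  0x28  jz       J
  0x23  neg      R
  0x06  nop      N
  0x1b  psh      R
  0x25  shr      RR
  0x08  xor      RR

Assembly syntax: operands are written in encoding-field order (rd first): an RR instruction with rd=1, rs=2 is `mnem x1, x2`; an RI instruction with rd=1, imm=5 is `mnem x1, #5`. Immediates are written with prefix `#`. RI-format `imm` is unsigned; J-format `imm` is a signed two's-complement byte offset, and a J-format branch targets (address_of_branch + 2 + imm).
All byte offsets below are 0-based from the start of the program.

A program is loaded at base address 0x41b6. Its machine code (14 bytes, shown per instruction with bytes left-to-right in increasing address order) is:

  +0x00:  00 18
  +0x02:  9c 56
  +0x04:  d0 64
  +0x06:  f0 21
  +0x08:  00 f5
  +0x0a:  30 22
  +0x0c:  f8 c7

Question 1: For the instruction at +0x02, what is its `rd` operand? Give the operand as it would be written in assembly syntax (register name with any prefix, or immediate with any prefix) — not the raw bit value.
+0x02: 9c 56 ⇒ word 0x569c (little)
  top 6b → 0x15 → andi [RI]
  rd: (w>>7)&0x7=0x5 → x5
  imm: (w>>0)&0x7f=0x1c → #28

x5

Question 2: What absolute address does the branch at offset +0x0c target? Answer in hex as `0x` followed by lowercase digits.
[0c] f8 c7 → 0xc7f8
  top 6b → 0x31 → goto [J]
  imm@[9:0]=0x3f8 (s10→-8) ⇒ #-8
  target = base 0x41b6 + off 0x0c + 2 + imm -8 = 0x41bc

0x41bc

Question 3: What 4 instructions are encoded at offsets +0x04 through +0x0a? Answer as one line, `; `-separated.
bor x1, x5; xor x3, x7; inc x2; xor x4, x3

@+04  little-endian(d0 64) = 0x64d0
  top 6b → 0x19 → bor [RR]
  [9:7] rd=1 = x1
  [6:4] rs=5 = x5
@+06  little-endian(f0 21) = 0x21f0
  top 6b → 0x8 → xor [RR]
  [9:7] rd=3 = x3
  [6:4] rs=7 = x7
@+08  little-endian(00 f5) = 0xf500
  top 6b → 0x3d → inc [R]
  [9:7] rd=2 = x2
@+0a  little-endian(30 22) = 0x2230
  top 6b → 0x8 → xor [RR]
  [9:7] rd=4 = x4
  [6:4] rs=3 = x3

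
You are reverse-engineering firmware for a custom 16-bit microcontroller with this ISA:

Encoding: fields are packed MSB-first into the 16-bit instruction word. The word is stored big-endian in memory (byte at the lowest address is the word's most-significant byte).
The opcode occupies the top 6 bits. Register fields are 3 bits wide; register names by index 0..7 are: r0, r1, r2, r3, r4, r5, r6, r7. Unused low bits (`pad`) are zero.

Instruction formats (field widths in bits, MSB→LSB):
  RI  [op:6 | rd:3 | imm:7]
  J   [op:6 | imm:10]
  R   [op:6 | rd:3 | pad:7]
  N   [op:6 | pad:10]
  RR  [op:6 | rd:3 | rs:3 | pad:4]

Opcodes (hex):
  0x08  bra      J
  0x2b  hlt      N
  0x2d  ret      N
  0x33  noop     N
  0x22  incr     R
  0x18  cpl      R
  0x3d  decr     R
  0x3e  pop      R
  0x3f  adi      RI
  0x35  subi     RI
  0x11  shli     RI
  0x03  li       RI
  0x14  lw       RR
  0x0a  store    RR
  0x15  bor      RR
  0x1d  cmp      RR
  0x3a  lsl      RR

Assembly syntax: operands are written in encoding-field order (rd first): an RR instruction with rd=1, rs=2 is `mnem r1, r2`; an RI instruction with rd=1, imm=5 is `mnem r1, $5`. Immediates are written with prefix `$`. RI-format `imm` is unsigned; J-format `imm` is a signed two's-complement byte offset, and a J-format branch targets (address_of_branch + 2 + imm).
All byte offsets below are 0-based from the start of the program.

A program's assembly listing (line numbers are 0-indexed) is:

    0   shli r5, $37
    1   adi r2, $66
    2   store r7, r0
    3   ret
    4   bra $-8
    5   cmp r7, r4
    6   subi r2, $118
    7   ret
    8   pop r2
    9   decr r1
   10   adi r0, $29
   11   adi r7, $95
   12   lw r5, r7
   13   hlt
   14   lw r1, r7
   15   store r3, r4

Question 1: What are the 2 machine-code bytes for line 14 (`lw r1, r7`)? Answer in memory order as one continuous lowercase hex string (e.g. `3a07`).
50f0

14. lw fields op=0x14:6|rd=1:3|rs=7:3|pad=0:4 → word 50f0h → 50 f0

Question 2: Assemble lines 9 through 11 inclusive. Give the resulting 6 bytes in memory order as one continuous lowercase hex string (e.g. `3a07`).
line 9 (decr): pack op=0x3d:6|rd=1:3|pad=0:7 = 0xf480; big→ f4 80
line 10 (adi): pack op=0x3f:6|rd=0:3|imm=29:7 = 0xfc1d; big→ fc 1d
line 11 (adi): pack op=0x3f:6|rd=7:3|imm=95:7 = 0xffdf; big→ ff df

f480fc1dffdf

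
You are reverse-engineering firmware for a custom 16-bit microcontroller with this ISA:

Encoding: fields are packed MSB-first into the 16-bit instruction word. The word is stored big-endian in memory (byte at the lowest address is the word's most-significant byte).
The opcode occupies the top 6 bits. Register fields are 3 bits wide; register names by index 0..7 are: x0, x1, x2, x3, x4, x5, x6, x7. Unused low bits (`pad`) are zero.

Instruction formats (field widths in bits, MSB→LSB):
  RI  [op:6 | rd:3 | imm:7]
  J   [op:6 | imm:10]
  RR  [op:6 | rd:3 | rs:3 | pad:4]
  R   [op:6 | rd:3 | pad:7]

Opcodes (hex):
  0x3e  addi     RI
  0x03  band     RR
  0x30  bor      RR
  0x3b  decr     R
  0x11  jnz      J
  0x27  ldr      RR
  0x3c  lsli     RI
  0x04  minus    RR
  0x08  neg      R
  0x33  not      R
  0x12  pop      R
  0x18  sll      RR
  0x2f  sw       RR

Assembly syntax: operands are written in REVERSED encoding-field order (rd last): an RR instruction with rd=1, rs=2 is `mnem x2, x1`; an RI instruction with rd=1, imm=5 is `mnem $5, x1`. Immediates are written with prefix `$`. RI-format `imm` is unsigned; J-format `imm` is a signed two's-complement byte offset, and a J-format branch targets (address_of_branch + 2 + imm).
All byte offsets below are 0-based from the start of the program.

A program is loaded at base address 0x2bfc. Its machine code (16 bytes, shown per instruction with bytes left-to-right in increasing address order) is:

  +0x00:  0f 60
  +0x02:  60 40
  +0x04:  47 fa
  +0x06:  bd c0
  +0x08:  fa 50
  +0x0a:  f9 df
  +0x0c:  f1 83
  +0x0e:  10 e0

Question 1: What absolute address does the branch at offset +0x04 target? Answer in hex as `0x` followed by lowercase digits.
0x2bfc

off 0x04: read 47 fa as big → 0x47fa
  op=0x47fa>>10=0x11 ⇒ jnz (J)
  imm@[9:0]=0x3fa (s10→-6) ⇒ $-6
  target = base 0x2bfc + off 0x04 + 2 + imm -6 = 0x2bfc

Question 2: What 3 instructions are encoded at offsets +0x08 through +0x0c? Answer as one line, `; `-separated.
addi $80, x4; addi $95, x3; lsli $3, x3

[08] fa 50 → 0xfa50
  top 6b → 0x3e → addi [RI]
  rd@[9:7]=0x4 ⇒ x4
  imm@[6:0]=0x50 ⇒ $80
[0a] f9 df → 0xf9df
  top 6b → 0x3e → addi [RI]
  rd@[9:7]=0x3 ⇒ x3
  imm@[6:0]=0x5f ⇒ $95
[0c] f1 83 → 0xf183
  top 6b → 0x3c → lsli [RI]
  rd@[9:7]=0x3 ⇒ x3
  imm@[6:0]=0x3 ⇒ $3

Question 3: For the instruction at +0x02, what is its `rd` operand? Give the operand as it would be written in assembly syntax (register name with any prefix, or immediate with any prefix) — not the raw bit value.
x0

@+02  big-endian(60 40) = 0x6040
  op=0x6040>>10=0x18 ⇒ sll (RR)
  rd@[9:7]=0x0 ⇒ x0
  rs@[6:4]=0x4 ⇒ x4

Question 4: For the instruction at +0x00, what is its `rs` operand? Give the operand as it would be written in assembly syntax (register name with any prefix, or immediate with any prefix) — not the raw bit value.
+0x00: 0f 60 ⇒ word 0x0f60 (big)
  op=0x0f60>>10=0x3 ⇒ band (RR)
  [9:7] rd=6 = x6
  [6:4] rs=6 = x6

x6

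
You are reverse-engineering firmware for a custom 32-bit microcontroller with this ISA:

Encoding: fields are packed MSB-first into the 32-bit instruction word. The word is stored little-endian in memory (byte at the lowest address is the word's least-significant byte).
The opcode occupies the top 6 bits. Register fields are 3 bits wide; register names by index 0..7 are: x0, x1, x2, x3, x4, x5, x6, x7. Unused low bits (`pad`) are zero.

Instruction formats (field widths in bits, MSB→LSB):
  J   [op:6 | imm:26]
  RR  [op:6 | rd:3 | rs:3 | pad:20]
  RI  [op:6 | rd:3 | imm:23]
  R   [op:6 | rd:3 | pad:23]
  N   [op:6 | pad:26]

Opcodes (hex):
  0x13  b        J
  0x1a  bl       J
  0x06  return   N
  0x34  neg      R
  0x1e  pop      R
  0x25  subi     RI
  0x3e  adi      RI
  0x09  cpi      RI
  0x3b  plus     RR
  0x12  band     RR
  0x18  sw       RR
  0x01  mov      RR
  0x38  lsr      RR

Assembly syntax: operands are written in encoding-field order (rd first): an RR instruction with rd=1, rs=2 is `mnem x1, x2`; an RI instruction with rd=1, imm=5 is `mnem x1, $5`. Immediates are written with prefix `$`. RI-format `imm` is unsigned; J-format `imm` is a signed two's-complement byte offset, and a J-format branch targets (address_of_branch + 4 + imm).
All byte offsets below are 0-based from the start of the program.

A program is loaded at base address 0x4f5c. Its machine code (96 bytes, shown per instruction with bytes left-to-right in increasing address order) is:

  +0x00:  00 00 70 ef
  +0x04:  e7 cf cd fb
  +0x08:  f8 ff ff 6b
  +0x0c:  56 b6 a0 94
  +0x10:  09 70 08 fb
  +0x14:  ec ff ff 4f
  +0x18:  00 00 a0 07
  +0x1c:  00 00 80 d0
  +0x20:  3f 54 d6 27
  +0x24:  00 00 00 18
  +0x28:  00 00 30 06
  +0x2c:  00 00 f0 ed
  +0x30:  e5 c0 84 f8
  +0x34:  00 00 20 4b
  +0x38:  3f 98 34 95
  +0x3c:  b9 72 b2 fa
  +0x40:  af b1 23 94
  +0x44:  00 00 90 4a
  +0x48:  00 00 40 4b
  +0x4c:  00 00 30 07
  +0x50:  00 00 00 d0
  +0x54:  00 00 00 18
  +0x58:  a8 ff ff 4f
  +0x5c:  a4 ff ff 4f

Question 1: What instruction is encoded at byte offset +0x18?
mov x7, x2

[18] 00 00 a0 07 → 0x07a00000
  top 6b → 0x1 → mov [RR]
  rd@[25:23]=0x7 ⇒ x7
  rs@[22:20]=0x2 ⇒ x2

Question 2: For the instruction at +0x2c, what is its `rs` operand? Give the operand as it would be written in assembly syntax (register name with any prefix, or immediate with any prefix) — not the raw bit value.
@+2c  little-endian(00 00 f0 ed) = 0xedf00000
  opcode bits[31:26]=0x3b: plus/RR
  rd: (w>>23)&0x7=0x3 → x3
  rs: (w>>20)&0x7=0x7 → x7

x7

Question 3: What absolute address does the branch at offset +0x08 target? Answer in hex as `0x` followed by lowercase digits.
@+08  little-endian(f8 ff ff 6b) = 0x6bfffff8
  opcode bits[31:26]=0x1a: bl/J
  imm: (w>>0)&0x3ffffff=0x3fffff8 (s26→-8) → $-8
  target = base 0x4f5c + off 0x08 + 4 + imm -8 = 0x4f60

0x4f60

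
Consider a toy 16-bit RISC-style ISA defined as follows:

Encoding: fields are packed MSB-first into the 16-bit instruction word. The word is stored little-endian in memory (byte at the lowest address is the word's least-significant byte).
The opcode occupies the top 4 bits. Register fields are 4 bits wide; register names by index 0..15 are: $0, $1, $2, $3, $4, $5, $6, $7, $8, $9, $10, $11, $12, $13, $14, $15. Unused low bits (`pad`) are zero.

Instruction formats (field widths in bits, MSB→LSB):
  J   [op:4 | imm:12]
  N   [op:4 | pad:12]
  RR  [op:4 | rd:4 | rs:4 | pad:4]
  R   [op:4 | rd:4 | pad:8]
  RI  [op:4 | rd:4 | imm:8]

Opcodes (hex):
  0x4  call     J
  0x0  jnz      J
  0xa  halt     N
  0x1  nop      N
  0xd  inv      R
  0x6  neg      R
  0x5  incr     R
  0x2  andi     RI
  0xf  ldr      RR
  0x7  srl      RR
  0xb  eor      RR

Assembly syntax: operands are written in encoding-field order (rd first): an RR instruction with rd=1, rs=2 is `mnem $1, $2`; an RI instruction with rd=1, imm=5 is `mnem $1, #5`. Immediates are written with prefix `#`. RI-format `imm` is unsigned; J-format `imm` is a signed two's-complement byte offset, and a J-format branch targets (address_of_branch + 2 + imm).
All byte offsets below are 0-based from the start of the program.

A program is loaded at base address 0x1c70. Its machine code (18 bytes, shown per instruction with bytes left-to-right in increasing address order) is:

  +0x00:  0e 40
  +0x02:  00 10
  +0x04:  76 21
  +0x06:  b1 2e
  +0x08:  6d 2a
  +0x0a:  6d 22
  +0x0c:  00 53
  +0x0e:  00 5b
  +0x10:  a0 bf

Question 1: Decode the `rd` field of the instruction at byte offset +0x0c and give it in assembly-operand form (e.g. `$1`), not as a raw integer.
+0x0c: 00 53 ⇒ word 0x5300 (little)
  top 4b → 0x5 → incr [R]
  rd: (w>>8)&0xf=0x3 → $3

$3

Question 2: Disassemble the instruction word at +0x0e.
incr $11

[0e] 00 5b → 0x5b00
  opcode bits[15:12]=0x5: incr/R
  rd@[11:8]=0xb ⇒ $11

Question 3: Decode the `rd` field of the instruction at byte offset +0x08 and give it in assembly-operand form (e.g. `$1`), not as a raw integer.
[08] 6d 2a → 0x2a6d
  op=0x2a6d>>12=0x2 ⇒ andi (RI)
  rd: (w>>8)&0xf=0xa → $10
  imm: (w>>0)&0xff=0x6d → #109

$10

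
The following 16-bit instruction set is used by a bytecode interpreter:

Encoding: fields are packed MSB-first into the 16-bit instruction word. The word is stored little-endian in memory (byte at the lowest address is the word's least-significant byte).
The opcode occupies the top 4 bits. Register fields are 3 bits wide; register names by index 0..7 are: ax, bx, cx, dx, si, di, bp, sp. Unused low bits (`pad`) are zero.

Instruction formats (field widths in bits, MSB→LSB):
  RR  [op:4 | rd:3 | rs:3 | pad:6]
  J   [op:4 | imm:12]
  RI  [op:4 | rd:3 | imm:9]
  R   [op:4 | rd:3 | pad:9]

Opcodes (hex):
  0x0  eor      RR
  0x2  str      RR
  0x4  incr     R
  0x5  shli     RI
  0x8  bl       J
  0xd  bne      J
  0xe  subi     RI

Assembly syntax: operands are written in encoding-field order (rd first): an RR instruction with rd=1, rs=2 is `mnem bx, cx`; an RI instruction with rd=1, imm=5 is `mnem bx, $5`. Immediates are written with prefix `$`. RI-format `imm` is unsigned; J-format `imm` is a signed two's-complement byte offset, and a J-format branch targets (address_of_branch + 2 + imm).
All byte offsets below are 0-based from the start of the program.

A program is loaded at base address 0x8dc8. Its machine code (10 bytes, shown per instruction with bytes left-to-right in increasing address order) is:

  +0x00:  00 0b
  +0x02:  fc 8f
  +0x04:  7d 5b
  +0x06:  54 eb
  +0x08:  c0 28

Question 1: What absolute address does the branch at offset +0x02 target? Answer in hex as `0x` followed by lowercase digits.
off 0x02: read fc 8f as little → 0x8ffc
  op=0x8ffc>>12=0x8 ⇒ bl (J)
  imm: (w>>0)&0xfff=0xffc (s12→-4) → $-4
  target = base 0x8dc8 + off 0x02 + 2 + imm -4 = 0x8dc8

0x8dc8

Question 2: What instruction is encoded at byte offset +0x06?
subi di, $340

@+06  little-endian(54 eb) = 0xeb54
  opcode bits[15:12]=0xe: subi/RI
  [11:9] rd=5 = di
  [8:0] imm=340 = $340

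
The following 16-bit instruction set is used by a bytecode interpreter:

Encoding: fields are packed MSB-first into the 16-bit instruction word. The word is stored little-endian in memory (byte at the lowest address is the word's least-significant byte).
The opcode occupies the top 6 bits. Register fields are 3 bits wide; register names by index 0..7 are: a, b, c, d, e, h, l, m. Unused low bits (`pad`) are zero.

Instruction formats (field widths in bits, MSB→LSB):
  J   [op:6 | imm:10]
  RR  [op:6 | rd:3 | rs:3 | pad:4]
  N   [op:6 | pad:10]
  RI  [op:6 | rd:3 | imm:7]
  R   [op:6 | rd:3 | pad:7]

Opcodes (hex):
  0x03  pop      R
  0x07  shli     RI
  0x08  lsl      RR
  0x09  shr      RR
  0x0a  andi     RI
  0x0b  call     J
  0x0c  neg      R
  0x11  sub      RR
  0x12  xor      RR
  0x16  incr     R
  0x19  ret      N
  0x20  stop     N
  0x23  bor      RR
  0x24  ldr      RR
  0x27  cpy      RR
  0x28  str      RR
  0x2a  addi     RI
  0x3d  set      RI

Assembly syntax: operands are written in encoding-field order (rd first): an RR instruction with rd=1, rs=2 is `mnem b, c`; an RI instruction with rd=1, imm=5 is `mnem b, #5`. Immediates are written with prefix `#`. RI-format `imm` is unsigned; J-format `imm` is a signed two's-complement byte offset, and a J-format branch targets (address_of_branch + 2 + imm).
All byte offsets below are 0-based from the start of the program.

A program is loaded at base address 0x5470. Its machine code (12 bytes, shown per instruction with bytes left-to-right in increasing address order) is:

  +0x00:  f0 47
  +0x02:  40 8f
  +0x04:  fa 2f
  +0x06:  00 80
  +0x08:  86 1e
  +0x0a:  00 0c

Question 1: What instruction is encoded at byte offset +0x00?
off 0x00: read f0 47 as little → 0x47f0
  top 6b → 0x11 → sub [RR]
  rd: (w>>7)&0x7=0x7 → m
  rs: (w>>4)&0x7=0x7 → m

sub m, m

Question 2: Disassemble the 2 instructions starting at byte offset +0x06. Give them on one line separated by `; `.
+0x06: 00 80 ⇒ word 0x8000 (little)
  op=0x8000>>10=0x20 ⇒ stop (N)
+0x08: 86 1e ⇒ word 0x1e86 (little)
  op=0x1e86>>10=0x7 ⇒ shli (RI)
  rd@[9:7]=0x5 ⇒ h
  imm@[6:0]=0x6 ⇒ #6

stop; shli h, #6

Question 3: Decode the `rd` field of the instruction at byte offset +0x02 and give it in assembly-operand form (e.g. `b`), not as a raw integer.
@+02  little-endian(40 8f) = 0x8f40
  op=0x8f40>>10=0x23 ⇒ bor (RR)
  [9:7] rd=6 = l
  [6:4] rs=4 = e

l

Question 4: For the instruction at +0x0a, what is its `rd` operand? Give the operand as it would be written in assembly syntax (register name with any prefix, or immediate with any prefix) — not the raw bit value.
a

off 0x0a: read 00 0c as little → 0x0c00
  op=0x0c00>>10=0x3 ⇒ pop (R)
  [9:7] rd=0 = a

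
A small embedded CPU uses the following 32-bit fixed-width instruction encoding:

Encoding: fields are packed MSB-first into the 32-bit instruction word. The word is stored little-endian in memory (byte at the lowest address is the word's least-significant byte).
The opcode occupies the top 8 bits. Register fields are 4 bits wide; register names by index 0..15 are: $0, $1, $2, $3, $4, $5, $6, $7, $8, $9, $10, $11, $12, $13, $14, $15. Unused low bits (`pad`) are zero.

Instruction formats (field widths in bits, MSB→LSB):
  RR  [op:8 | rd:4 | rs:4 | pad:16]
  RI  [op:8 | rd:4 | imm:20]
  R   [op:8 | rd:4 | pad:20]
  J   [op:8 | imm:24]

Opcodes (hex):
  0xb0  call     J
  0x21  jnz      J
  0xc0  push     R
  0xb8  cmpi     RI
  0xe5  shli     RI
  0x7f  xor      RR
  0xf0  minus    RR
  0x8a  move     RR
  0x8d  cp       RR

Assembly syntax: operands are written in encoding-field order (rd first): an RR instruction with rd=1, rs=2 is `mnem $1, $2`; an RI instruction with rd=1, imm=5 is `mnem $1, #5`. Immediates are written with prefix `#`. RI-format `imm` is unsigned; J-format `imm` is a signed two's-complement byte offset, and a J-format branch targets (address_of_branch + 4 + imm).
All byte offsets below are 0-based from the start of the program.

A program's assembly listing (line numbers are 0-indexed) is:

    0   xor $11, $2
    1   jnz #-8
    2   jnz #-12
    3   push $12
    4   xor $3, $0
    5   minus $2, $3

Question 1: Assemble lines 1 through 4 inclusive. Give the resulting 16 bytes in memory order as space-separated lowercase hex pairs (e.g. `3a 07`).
1. jnz fields op=0x21:8|imm=-8:24 → word 21fffff8h → f8 ff ff 21
2. jnz fields op=0x21:8|imm=-12:24 → word 21fffff4h → f4 ff ff 21
3. push fields op=0xc0:8|rd=12:4|pad=0:20 → word c0c00000h → 00 00 c0 c0
4. xor fields op=0x7f:8|rd=3:4|rs=0:4|pad=0:16 → word 7f300000h → 00 00 30 7f

f8 ff ff 21 f4 ff ff 21 00 00 c0 c0 00 00 30 7f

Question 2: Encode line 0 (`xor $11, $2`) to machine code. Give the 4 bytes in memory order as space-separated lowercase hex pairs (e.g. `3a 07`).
L0: xor op=0x7f:8|rd=11:4|rs=2:4|pad=0:16 ⇒ 0x7fb20000 ⇒ little 00 00 b2 7f

00 00 b2 7f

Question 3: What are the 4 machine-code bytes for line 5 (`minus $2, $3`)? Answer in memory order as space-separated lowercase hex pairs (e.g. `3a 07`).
00 00 23 f0

line 5 (minus): pack op=0xf0:8|rd=2:4|rs=3:4|pad=0:16 = 0xf0230000; little→ 00 00 23 f0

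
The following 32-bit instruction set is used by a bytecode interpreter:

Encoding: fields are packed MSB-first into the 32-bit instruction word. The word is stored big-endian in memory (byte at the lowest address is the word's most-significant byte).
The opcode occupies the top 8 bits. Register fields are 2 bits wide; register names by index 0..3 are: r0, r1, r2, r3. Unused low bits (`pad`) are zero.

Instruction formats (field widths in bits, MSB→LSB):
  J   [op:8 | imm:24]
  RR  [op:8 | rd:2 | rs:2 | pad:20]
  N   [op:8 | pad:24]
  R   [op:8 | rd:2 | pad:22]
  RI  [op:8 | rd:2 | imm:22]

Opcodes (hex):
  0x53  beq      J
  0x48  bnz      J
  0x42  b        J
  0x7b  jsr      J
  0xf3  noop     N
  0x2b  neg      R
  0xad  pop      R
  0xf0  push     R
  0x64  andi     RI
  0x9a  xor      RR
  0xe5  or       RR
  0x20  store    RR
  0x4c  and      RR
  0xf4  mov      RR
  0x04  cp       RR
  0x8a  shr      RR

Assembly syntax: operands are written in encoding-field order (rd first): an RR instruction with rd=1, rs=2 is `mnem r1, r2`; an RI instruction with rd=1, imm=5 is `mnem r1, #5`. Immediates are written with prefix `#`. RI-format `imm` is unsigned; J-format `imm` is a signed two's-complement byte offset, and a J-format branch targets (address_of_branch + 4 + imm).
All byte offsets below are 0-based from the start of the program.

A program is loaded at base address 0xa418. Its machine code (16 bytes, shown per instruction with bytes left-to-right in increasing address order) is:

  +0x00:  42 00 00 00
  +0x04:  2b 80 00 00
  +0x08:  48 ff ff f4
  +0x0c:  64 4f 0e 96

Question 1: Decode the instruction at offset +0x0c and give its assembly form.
[0c] 64 4f 0e 96 → 0x644f0e96
  opcode bits[31:24]=0x64: andi/RI
  [23:22] rd=1 = r1
  [21:0] imm=986774 = #986774

andi r1, #986774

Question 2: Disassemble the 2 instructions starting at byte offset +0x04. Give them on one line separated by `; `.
[04] 2b 80 00 00 → 0x2b800000
  top 8b → 0x2b → neg [R]
  rd: (w>>22)&0x3=0x2 → r2
[08] 48 ff ff f4 → 0x48fffff4
  top 8b → 0x48 → bnz [J]
  imm: (w>>0)&0xffffff=0xfffff4 (s24→-12) → #-12

neg r2; bnz #-12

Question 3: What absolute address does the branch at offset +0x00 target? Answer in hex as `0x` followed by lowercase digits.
[00] 42 00 00 00 → 0x42000000
  opcode bits[31:24]=0x42: b/J
  imm@[23:0]=0x0 ⇒ #0
  target = base 0xa418 + off 0x00 + 4 + imm 0 = 0xa41c

0xa41c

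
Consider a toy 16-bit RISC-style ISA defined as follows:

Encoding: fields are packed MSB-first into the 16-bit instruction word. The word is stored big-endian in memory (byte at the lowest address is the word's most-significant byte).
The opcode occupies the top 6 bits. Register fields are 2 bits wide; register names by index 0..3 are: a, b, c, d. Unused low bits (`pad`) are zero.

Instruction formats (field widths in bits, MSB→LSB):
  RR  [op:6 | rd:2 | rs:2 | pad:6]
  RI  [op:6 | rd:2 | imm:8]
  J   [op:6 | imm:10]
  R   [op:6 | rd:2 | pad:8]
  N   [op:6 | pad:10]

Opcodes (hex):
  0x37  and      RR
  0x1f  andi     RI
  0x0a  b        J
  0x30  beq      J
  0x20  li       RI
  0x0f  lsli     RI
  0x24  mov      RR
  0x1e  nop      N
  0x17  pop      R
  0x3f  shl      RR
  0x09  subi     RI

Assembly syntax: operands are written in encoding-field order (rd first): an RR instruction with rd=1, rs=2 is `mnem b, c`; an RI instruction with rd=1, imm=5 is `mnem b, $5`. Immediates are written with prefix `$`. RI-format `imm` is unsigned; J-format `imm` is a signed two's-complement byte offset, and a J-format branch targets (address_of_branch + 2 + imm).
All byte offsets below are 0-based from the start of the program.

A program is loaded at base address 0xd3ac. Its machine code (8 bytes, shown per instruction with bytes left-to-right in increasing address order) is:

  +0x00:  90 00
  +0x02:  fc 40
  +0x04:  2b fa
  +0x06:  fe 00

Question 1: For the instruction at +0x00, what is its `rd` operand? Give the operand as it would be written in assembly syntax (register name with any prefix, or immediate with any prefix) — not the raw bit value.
@+00  big-endian(90 00) = 0x9000
  top 6b → 0x24 → mov [RR]
  [9:8] rd=0 = a
  [7:6] rs=0 = a

a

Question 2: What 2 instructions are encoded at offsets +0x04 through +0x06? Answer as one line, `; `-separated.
b $-6; shl c, a

[04] 2b fa → 0x2bfa
  opcode bits[15:10]=0xa: b/J
  imm@[9:0]=0x3fa (s10→-6) ⇒ $-6
[06] fe 00 → 0xfe00
  opcode bits[15:10]=0x3f: shl/RR
  rd@[9:8]=0x2 ⇒ c
  rs@[7:6]=0x0 ⇒ a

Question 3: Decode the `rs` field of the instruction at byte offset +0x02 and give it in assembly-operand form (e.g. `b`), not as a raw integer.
+0x02: fc 40 ⇒ word 0xfc40 (big)
  op=0xfc40>>10=0x3f ⇒ shl (RR)
  rd: (w>>8)&0x3=0x0 → a
  rs: (w>>6)&0x3=0x1 → b

b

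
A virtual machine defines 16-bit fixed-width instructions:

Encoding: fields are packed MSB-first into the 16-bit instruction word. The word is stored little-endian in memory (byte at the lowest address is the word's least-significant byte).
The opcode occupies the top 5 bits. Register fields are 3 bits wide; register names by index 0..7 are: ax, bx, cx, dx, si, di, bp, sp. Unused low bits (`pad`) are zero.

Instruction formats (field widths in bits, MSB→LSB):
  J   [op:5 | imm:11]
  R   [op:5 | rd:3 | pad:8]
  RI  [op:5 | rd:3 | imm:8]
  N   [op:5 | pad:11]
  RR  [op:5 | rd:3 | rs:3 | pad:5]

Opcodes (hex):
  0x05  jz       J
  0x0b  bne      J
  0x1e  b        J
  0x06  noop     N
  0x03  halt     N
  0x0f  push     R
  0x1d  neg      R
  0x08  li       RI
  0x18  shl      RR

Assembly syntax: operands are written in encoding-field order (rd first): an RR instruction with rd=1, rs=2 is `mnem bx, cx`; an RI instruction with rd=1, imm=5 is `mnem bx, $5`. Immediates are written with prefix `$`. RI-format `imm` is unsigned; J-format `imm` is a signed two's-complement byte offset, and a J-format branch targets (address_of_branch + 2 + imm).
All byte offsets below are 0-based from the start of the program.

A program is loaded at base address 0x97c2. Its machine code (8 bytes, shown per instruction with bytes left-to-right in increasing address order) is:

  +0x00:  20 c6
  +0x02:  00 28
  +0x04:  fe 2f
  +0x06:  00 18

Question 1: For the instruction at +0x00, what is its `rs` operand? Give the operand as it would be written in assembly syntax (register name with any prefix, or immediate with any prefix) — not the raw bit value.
@+00  little-endian(20 c6) = 0xc620
  top 5b → 0x18 → shl [RR]
  rd@[10:8]=0x6 ⇒ bp
  rs@[7:5]=0x1 ⇒ bx

bx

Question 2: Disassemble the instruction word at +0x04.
off 0x04: read fe 2f as little → 0x2ffe
  op=0x2ffe>>11=0x5 ⇒ jz (J)
  imm: (w>>0)&0x7ff=0x7fe (s11→-2) → $-2

jz $-2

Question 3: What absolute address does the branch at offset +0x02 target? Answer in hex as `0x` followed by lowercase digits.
0x97c6

@+02  little-endian(00 28) = 0x2800
  opcode bits[15:11]=0x5: jz/J
  imm: (w>>0)&0x7ff=0x0 → $0
  target = base 0x97c2 + off 0x02 + 2 + imm 0 = 0x97c6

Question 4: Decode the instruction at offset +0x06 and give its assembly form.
[06] 00 18 → 0x1800
  opcode bits[15:11]=0x3: halt/N

halt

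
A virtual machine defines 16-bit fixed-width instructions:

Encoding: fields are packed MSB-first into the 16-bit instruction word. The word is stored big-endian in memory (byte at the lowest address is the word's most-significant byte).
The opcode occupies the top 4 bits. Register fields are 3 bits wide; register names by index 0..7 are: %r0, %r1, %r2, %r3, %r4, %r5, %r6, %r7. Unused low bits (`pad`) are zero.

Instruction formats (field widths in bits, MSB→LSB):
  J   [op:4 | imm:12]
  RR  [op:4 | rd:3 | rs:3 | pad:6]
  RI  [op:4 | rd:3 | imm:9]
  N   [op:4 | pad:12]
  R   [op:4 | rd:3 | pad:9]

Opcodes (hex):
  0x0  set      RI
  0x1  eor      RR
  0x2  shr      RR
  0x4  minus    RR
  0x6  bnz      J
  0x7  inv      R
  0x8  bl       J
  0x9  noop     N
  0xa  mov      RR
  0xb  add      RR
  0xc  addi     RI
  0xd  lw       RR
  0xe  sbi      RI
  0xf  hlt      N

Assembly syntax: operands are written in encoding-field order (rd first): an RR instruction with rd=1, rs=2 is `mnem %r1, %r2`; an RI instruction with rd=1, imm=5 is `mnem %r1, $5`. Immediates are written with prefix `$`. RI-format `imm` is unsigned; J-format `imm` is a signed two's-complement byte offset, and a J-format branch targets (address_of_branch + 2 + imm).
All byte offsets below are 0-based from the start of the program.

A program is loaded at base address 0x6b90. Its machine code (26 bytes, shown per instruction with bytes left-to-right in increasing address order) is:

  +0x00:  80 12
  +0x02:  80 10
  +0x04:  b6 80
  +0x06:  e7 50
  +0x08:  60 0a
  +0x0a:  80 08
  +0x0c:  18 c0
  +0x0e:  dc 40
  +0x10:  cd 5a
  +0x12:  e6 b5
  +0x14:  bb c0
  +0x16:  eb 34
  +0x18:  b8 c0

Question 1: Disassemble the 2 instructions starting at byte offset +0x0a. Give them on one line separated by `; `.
@+0a  big-endian(80 08) = 0x8008
  op=0x8008>>12=0x8 ⇒ bl (J)
  [11:0] imm=8 = $8
@+0c  big-endian(18 c0) = 0x18c0
  op=0x18c0>>12=0x1 ⇒ eor (RR)
  [11:9] rd=4 = %r4
  [8:6] rs=3 = %r3

bl $8; eor %r4, %r3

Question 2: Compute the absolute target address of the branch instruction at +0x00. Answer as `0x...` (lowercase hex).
+0x00: 80 12 ⇒ word 0x8012 (big)
  top 4b → 0x8 → bl [J]
  imm@[11:0]=0x12 ⇒ $18
  target = base 0x6b90 + off 0x00 + 2 + imm 18 = 0x6ba4

0x6ba4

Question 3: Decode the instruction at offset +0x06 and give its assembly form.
sbi %r3, $336

+0x06: e7 50 ⇒ word 0xe750 (big)
  opcode bits[15:12]=0xe: sbi/RI
  rd@[11:9]=0x3 ⇒ %r3
  imm@[8:0]=0x150 ⇒ $336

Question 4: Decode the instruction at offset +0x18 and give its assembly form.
[18] b8 c0 → 0xb8c0
  opcode bits[15:12]=0xb: add/RR
  rd@[11:9]=0x4 ⇒ %r4
  rs@[8:6]=0x3 ⇒ %r3

add %r4, %r3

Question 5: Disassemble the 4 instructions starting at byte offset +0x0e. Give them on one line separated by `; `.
off 0x0e: read dc 40 as big → 0xdc40
  opcode bits[15:12]=0xd: lw/RR
  rd: (w>>9)&0x7=0x6 → %r6
  rs: (w>>6)&0x7=0x1 → %r1
off 0x10: read cd 5a as big → 0xcd5a
  opcode bits[15:12]=0xc: addi/RI
  rd: (w>>9)&0x7=0x6 → %r6
  imm: (w>>0)&0x1ff=0x15a → $346
off 0x12: read e6 b5 as big → 0xe6b5
  opcode bits[15:12]=0xe: sbi/RI
  rd: (w>>9)&0x7=0x3 → %r3
  imm: (w>>0)&0x1ff=0xb5 → $181
off 0x14: read bb c0 as big → 0xbbc0
  opcode bits[15:12]=0xb: add/RR
  rd: (w>>9)&0x7=0x5 → %r5
  rs: (w>>6)&0x7=0x7 → %r7

lw %r6, %r1; addi %r6, $346; sbi %r3, $181; add %r5, %r7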